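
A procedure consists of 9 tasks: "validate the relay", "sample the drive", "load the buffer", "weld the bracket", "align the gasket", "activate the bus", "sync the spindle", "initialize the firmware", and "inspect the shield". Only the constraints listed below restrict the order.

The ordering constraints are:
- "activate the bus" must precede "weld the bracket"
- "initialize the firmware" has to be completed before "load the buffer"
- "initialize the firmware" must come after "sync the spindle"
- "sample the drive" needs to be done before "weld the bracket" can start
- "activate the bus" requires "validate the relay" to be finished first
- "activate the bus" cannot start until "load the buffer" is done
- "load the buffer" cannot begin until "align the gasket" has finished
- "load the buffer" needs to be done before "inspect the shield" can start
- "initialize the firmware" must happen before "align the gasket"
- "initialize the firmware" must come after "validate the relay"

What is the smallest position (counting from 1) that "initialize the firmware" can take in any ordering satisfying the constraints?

Working backwards through the constraints from "initialize the firmware", its full set of required predecessors is "validate the relay", "sync the spindle" — 2 of them.
With 2 mandatory predecessors, the earliest "initialize the firmware" can sit is position 2+1 = 3, and placing just those 2 first achieves it.

3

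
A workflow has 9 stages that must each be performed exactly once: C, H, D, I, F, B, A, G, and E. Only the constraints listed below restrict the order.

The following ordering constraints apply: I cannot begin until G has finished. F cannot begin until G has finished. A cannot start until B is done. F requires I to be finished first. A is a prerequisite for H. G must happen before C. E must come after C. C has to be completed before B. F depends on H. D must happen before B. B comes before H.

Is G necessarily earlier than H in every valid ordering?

Tracing the constraints gives a chain: G → C → B → H.
So G must precede H in any valid ordering.

Yes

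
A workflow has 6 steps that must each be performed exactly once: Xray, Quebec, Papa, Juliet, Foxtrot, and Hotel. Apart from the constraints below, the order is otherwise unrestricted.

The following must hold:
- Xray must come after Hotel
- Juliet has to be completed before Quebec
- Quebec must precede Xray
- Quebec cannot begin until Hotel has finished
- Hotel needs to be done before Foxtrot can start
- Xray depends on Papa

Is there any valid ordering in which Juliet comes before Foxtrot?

No chain of constraints runs from Foxtrot to Juliet, so Foxtrot is not required to come first.
That means at least one valid schedule has Juliet before Foxtrot.

Yes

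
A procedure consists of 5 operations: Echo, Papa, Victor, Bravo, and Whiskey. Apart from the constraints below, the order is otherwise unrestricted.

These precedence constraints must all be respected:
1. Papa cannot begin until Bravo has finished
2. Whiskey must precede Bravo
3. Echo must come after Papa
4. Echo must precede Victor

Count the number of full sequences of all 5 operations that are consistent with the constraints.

1

Only Whiskey has no prerequisites, so it must go first.
Every operation is then forced in turn, so only 1 complete ordering is consistent with the constraints.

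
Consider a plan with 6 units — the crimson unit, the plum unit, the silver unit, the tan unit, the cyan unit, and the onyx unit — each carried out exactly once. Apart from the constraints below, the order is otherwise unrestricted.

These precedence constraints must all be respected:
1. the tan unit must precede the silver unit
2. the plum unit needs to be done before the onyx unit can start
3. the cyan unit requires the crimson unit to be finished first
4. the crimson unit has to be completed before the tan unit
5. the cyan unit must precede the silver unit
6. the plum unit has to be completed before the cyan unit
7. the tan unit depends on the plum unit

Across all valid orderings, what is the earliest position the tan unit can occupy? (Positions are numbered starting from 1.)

3

Working backwards through the constraints from the tan unit, its full set of required predecessors is the crimson unit, the plum unit — 2 of them.
With 2 mandatory predecessors, the earliest the tan unit can sit is position 2+1 = 3, and placing just those 2 first achieves it.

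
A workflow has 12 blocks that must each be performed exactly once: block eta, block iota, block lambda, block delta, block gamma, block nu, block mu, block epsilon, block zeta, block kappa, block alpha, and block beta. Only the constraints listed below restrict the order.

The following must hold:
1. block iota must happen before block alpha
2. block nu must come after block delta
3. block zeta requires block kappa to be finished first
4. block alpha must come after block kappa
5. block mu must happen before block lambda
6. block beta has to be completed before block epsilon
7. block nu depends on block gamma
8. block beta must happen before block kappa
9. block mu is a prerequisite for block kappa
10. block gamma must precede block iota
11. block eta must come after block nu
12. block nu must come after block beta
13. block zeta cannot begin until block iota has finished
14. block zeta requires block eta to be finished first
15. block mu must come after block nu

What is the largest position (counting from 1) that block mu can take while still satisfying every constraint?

Every block that must follow block mu has to come after it. Tracing all chains starting from block mu, those blocks are: block lambda, block zeta, block kappa, block alpha — 4 in total.
With 4 mandatory successors out of 12 blocks total, the latest slot for block mu is 12−4 = 8, and it's reachable by doing all non-successors before block mu.

8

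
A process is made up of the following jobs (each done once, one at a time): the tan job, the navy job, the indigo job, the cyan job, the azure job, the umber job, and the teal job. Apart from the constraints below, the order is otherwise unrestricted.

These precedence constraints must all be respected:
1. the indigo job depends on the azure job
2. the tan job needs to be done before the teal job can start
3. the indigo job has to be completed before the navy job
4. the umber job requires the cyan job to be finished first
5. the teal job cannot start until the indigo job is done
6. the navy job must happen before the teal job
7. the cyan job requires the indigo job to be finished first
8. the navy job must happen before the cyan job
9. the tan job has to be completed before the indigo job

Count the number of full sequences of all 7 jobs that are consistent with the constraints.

6

2 jobs have no prerequisites (the tan job, the azure job), so any of them could come first.
Systematically extending each partial ordering one job at a time and counting, there are 6 complete orderings.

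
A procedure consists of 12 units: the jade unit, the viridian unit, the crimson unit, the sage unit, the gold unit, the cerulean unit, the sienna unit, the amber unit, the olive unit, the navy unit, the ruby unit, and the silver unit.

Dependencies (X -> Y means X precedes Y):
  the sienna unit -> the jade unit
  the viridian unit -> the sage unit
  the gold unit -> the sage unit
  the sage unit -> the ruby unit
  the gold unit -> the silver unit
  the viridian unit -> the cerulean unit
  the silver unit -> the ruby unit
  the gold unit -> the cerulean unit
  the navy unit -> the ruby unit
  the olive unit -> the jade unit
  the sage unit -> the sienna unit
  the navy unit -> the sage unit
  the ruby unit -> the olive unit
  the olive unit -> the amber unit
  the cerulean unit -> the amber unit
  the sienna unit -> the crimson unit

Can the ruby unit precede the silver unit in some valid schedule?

No

There is a dependency chain the silver unit → the ruby unit, so the ruby unit always comes after the silver unit.
So no valid ordering can have the ruby unit before the silver unit.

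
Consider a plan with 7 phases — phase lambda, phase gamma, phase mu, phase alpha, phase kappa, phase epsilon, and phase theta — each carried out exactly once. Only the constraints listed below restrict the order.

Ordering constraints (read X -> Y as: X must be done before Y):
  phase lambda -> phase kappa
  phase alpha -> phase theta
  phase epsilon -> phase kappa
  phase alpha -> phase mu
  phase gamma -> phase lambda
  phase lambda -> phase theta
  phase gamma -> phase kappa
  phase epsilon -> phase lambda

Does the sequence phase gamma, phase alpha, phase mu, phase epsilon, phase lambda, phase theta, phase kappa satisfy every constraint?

Every stated constraint is respected: phase gamma sits at position 1, ahead of phase kappa at position 7, and each of the other listed pairs likewise has the predecessor earlier in the sequence.

Yes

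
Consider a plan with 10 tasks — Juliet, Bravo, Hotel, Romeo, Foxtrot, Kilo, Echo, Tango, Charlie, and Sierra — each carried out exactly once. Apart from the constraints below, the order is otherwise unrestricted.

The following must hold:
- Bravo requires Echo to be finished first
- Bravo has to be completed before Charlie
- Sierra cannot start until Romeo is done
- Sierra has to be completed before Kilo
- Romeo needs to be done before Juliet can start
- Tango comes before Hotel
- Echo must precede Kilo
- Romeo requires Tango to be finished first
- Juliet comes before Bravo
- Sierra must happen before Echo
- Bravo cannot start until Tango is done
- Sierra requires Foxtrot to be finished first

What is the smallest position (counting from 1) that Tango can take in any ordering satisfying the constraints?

1

Tango has no prerequisites at all, so it can go in position 1.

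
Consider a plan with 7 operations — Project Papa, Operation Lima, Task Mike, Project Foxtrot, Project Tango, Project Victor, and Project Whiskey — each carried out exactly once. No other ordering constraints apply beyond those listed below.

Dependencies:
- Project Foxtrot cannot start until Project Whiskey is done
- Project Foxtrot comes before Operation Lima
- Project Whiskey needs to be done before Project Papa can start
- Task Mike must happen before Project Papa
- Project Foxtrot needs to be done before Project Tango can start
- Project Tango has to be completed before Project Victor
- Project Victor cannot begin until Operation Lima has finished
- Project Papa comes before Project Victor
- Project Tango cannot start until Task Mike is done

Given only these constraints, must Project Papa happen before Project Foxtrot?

No

Project Papa and Project Foxtrot are not related by any chain of constraints.
A valid ordering placing Project Foxtrot before Project Papa exists, so the answer is no.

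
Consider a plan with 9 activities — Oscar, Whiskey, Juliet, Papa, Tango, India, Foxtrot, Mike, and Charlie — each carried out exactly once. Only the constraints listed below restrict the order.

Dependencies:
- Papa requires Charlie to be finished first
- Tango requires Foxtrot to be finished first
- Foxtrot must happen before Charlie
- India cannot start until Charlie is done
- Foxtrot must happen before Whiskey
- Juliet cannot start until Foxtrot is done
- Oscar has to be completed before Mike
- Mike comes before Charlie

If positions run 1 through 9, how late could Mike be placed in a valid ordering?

6

Following every chain forward from Mike, the activities that must come later are Papa, India, Charlie — 3 of them.
With 3 mandatory successors out of 9 activities total, the latest slot for Mike is 9−3 = 6, and it's reachable by doing all non-successors before Mike.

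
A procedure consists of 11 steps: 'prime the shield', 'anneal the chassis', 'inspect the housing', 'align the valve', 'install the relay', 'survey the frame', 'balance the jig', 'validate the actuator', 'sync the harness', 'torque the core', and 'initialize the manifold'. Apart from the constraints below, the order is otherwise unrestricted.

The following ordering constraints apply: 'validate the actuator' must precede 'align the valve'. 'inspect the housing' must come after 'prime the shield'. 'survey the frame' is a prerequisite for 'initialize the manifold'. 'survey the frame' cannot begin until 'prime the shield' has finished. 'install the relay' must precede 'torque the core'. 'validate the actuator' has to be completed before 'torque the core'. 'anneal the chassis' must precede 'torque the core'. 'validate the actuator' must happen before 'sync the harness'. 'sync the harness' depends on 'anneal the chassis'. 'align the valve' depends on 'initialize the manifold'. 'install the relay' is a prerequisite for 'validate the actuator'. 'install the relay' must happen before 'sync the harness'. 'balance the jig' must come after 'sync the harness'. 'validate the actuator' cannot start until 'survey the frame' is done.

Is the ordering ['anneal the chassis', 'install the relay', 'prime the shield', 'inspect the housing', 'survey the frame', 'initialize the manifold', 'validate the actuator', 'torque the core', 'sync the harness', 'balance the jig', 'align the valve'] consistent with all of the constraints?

Yes

Every stated constraint is respected: 'anneal the chassis' sits at position 1, ahead of 'sync the harness' at position 9, and each of the other listed pairs likewise has the predecessor earlier in the sequence.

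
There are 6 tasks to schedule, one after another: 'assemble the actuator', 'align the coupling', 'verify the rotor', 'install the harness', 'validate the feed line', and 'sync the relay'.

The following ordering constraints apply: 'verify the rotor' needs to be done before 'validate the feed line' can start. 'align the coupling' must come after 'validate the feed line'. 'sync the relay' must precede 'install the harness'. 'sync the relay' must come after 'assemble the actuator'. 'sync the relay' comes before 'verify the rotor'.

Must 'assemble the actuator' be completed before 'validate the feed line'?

Chaining the stated constraints: 'assemble the actuator' → 'sync the relay' → 'verify the rotor' → 'validate the feed line'.
Hence 'assemble the actuator' necessarily comes before 'validate the feed line'.

Yes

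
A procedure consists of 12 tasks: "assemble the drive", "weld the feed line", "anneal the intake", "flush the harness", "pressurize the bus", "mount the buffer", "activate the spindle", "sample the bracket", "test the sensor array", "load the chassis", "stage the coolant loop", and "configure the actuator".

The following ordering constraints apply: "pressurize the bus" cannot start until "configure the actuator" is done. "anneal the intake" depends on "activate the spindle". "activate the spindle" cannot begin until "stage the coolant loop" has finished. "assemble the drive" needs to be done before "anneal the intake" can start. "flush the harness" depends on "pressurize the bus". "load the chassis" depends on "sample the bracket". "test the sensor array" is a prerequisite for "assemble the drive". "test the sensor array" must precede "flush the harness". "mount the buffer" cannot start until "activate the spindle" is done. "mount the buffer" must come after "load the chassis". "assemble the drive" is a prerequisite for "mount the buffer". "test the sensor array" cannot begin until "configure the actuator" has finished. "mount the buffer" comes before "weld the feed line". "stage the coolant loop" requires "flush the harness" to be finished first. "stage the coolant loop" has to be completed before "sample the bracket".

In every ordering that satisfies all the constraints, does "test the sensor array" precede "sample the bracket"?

Yes

Following the dependencies: "test the sensor array" → "flush the harness" → "stage the coolant loop" → "sample the bracket".
Hence "test the sensor array" necessarily comes before "sample the bracket".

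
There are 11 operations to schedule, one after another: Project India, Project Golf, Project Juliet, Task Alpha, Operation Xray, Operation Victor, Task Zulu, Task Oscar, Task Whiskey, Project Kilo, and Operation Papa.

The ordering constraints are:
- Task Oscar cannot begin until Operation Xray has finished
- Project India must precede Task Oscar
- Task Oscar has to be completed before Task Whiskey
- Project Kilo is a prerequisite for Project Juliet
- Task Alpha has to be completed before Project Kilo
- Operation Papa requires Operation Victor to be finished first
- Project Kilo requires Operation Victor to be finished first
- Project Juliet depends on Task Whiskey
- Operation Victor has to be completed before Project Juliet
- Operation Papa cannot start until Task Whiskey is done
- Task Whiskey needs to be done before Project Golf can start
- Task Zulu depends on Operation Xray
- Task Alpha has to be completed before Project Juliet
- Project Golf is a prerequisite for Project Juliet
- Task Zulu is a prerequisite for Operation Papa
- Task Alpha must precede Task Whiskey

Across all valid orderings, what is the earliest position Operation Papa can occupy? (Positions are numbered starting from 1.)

The operations that are forced before Operation Papa, directly or transitively, are Project India, Task Alpha, Operation Xray, Operation Victor, Task Zulu, Task Oscar, Task Whiskey. That's 7 operations.
With 7 mandatory predecessors, the earliest Operation Papa can sit is position 7+1 = 8, and placing just those 7 first achieves it.

8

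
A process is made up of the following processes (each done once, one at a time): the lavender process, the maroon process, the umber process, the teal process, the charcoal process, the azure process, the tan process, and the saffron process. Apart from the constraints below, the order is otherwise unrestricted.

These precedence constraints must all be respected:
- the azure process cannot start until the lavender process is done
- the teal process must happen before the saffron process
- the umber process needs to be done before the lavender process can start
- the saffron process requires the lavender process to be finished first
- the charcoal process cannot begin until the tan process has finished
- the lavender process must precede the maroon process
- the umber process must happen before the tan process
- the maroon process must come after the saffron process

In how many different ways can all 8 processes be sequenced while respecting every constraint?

192

2 processes have no prerequisites (the umber process, the teal process), so any of them could come first.
Systematically extending each partial ordering one process at a time and counting, there are 192 complete orderings.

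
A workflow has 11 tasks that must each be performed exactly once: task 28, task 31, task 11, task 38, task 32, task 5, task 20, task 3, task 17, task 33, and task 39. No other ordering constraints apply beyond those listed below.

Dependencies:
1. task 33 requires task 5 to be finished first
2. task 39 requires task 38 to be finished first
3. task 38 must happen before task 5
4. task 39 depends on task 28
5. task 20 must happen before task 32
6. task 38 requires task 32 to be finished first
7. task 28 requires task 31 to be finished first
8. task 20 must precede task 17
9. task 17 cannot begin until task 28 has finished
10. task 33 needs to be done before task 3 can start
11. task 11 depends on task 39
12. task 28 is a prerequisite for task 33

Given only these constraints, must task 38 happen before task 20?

There is a chain task 20 → task 32 → task 38, which puts task 20 before task 38.
So task 38 never precedes task 20.

No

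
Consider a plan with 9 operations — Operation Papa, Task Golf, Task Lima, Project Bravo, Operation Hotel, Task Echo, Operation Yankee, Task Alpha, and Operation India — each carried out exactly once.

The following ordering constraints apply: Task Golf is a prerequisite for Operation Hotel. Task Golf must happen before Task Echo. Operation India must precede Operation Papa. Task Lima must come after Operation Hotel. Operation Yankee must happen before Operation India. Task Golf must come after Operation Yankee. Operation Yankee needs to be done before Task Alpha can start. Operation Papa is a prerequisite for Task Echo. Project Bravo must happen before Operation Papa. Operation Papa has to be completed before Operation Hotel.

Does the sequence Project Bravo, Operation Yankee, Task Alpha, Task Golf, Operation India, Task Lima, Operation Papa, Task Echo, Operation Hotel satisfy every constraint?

Here Operation Hotel comes after Task Lima.
Since Operation Hotel is required before Task Lima, the ordering is invalid.

No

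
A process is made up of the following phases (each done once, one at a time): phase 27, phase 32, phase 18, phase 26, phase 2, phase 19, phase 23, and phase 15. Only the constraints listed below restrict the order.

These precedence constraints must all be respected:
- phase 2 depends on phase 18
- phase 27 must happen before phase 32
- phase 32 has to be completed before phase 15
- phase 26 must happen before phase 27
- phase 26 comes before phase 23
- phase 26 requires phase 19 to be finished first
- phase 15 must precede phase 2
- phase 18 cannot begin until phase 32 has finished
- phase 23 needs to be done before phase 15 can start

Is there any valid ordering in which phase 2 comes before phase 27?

There is a dependency chain phase 27 → phase 32 → phase 18 → phase 2, so phase 2 always comes after phase 27.
Hence phase 2 can never be scheduled before phase 27.

No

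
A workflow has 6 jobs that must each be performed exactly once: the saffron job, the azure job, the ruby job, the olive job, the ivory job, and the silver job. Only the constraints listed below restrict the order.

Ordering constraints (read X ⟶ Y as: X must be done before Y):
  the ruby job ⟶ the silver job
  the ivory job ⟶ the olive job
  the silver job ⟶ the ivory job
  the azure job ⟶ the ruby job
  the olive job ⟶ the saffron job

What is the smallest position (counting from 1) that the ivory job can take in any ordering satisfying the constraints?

4

Working backwards through the constraints from the ivory job, its full set of required predecessors is the azure job, the ruby job, the silver job — 3 of them.
So at minimum 3 jobs come before the ivory job, putting the ivory job no earlier than position 4. That position is achievable by scheduling exactly those predecessors first.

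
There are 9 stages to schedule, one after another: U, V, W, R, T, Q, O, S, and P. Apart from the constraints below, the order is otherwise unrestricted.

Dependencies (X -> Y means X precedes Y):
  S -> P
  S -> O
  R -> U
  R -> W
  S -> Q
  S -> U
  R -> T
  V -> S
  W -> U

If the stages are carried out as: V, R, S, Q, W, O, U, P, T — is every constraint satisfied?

Yes

Checking each listed constraint against this order: for instance, R is in position 2 and T in position 9, so that constraint holds — and the remaining constraints check out the same way.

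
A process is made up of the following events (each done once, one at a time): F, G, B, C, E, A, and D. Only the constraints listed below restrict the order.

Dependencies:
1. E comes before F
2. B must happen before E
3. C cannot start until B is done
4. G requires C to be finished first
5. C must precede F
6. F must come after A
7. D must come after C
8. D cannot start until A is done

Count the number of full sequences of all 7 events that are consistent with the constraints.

2 events have no prerequisites (B, A), so any of them could come first.
Counting all ways to extend the partial order to a total order gives 75.

75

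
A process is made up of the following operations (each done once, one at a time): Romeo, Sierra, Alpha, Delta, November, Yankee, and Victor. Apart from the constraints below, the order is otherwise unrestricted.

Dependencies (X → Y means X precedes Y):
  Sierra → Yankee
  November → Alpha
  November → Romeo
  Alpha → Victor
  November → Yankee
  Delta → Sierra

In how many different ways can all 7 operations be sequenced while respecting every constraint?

2 operations have no prerequisites (Delta, November), so any of them could come first.
Counting all ways to extend the partial order to a total order gives 102.

102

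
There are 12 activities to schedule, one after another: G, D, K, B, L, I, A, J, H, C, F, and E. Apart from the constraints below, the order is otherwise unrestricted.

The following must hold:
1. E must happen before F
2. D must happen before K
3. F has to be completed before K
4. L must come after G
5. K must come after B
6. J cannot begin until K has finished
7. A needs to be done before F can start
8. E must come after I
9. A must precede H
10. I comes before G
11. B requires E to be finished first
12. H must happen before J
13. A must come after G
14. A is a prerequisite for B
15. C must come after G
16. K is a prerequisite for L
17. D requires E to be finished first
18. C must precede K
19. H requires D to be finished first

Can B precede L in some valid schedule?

B is actually forced before L by the constraints, so certainly some valid ordering has B first.

Yes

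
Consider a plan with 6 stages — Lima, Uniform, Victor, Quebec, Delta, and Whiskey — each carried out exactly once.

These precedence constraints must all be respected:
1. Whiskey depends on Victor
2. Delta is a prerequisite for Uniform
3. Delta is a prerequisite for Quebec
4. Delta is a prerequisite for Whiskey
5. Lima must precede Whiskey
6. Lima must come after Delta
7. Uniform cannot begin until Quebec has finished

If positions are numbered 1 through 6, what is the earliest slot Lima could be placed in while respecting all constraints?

The only stage forced before Lima (directly or transitively) is Delta.
With 1 mandatory predecessor, the earliest Lima can sit is position 1+1 = 2, and placing just that one first achieves it.

2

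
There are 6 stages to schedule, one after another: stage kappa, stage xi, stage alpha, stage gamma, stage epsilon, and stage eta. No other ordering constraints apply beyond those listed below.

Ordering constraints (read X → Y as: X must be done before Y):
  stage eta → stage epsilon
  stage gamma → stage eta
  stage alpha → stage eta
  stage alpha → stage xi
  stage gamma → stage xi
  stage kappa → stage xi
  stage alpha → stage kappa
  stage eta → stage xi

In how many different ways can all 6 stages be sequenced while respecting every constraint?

The stages with no prerequisites are stage alpha, stage gamma; any of them can be placed first.
Enumerating by repeatedly choosing an available stage (one whose prerequisites are all placed) gives 12 distinct complete orderings.

12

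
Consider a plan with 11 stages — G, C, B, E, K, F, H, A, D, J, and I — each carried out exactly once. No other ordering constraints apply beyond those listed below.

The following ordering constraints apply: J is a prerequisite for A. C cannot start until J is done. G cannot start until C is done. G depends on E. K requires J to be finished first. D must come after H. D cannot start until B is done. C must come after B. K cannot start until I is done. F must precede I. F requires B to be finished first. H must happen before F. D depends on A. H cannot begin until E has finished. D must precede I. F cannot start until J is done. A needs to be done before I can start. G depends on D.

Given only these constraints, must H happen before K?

Tracing the constraints gives a chain: H → D → I → K.
That forces H before K in every valid schedule.

Yes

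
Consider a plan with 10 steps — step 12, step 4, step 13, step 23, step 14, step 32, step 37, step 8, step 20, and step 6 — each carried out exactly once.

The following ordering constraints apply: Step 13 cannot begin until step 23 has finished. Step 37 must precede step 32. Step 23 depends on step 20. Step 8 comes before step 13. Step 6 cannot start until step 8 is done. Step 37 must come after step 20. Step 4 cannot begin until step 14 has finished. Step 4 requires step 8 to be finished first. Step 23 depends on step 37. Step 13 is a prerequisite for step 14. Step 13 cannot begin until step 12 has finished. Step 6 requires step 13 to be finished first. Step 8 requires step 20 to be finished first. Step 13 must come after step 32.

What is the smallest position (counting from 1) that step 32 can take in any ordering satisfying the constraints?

Working backwards through the constraints from step 32, its full set of required predecessors is step 37, step 20 — 2 of them.
With 2 mandatory predecessors, the earliest step 32 can sit is position 2+1 = 3, and placing just those 2 first achieves it.

3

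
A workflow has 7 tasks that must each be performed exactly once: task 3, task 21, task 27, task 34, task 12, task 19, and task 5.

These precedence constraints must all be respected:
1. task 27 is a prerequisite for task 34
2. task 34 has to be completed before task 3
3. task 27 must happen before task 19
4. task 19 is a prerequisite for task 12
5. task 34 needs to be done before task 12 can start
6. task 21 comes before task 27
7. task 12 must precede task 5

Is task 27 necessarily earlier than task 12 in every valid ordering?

There is a constraint chain task 27 → task 34 → task 12.
So task 27 must precede task 12 in any valid ordering.

Yes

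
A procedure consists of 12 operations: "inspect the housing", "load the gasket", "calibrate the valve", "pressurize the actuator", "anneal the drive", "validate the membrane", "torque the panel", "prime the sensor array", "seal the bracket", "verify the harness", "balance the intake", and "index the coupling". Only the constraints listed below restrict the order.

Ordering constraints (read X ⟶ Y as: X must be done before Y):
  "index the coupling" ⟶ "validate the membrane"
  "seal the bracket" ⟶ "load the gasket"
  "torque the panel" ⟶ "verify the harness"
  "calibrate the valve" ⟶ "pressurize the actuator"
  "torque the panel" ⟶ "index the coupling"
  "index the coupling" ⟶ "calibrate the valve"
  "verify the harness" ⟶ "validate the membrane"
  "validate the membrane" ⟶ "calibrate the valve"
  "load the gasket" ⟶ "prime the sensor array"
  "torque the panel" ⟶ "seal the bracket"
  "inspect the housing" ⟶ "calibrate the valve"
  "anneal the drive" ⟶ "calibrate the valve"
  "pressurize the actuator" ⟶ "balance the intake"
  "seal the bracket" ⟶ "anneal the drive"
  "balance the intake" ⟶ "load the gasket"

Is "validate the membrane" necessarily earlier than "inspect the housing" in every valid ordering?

No chain of constraints connects "validate the membrane" to "inspect the housing" in either direction.
So "validate the membrane" can come before "inspect the housing" or after — it is not forced.

No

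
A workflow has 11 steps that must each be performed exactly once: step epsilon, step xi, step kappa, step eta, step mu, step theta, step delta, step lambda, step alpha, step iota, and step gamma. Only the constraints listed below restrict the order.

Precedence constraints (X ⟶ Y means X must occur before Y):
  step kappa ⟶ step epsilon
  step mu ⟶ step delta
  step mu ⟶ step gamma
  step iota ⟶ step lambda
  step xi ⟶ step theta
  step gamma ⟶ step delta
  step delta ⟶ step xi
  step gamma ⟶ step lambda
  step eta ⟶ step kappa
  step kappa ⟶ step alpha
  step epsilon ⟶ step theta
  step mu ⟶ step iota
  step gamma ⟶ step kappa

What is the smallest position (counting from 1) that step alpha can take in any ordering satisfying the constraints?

The steps that are forced before step alpha, directly or transitively, are step kappa, step eta, step mu, step gamma. That's 4 steps.
With 4 mandatory predecessors, the earliest step alpha can sit is position 4+1 = 5, and placing just those 4 first achieves it.

5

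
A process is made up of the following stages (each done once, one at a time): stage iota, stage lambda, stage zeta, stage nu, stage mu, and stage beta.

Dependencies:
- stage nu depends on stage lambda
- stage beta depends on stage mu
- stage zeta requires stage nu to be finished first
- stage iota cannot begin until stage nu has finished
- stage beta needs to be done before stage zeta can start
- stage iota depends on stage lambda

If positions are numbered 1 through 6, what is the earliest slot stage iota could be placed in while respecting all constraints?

3

The stages that are forced before stage iota, directly or transitively, are stage lambda, stage nu. That's 2 stages.
With 2 mandatory predecessors, the earliest stage iota can sit is position 2+1 = 3, and placing just those 2 first achieves it.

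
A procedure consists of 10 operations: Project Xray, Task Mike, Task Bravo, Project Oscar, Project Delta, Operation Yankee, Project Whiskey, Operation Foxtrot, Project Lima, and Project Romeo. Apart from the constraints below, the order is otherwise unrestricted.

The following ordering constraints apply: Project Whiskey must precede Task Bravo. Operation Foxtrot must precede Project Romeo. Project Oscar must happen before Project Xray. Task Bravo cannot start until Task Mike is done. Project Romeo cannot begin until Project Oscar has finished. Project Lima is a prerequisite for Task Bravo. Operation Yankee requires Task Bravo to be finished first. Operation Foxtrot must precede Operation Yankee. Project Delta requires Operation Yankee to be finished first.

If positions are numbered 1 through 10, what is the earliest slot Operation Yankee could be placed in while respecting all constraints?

The operations that are forced before Operation Yankee, directly or transitively, are Task Mike, Task Bravo, Project Whiskey, Operation Foxtrot, Project Lima. That's 5 operations.
With 5 mandatory predecessors, the earliest Operation Yankee can sit is position 5+1 = 6, and placing just those 5 first achieves it.

6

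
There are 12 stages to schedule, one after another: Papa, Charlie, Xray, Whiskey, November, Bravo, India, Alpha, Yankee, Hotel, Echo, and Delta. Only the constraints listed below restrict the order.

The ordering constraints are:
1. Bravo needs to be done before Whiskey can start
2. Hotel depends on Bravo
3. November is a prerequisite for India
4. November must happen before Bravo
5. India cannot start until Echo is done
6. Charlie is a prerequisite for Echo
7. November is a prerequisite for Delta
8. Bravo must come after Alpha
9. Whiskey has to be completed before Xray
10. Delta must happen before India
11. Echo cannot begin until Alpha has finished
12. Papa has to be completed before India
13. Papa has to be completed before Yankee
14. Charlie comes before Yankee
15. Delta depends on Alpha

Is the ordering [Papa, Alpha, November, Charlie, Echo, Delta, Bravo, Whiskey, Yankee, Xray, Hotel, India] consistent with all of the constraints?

Checking each listed constraint against this order: for instance, Papa is in position 1 and India in position 12, so that constraint holds — and the remaining constraints check out the same way.

Yes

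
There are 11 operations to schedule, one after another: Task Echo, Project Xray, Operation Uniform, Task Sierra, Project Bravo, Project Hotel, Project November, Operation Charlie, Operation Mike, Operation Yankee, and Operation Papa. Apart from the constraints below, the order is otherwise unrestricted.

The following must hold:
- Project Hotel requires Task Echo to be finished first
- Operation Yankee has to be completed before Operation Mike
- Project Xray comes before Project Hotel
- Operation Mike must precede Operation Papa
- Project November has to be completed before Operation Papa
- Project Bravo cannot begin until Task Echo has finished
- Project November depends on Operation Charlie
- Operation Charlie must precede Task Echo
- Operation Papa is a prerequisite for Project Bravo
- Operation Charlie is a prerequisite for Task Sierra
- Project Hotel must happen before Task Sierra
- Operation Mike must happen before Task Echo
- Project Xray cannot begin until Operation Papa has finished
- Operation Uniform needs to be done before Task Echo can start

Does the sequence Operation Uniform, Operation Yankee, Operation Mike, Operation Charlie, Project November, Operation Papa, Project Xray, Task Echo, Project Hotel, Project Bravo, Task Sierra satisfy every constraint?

Going through the constraints one by one, each required predecessor appears earlier in the sequence than its dependent — e.g. Operation Charlie (position 4) is before Task Sierra (position 11), as required.

Yes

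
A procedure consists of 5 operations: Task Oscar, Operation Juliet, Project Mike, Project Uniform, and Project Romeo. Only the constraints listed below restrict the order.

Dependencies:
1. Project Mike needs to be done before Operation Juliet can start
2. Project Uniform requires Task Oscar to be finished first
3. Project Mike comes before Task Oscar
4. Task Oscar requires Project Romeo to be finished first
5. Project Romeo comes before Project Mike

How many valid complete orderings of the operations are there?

Only Project Romeo has no prerequisites, so it must go first.
Enumerating by repeatedly choosing an available operation (one whose prerequisites are all placed) gives 3 distinct complete orderings.

3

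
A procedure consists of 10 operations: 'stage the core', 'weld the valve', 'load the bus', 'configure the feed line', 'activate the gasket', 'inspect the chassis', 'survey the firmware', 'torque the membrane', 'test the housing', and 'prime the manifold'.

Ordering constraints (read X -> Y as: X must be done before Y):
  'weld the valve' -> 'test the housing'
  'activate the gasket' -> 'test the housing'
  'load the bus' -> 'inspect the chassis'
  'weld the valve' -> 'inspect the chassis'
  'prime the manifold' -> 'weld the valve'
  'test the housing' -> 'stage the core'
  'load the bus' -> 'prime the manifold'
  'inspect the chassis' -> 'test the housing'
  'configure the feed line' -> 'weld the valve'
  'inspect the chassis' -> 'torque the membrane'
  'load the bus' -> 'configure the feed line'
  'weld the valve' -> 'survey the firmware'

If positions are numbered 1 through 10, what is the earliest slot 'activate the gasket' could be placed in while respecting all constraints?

'activate the gasket' has no prerequisites at all, so it can go in position 1.

1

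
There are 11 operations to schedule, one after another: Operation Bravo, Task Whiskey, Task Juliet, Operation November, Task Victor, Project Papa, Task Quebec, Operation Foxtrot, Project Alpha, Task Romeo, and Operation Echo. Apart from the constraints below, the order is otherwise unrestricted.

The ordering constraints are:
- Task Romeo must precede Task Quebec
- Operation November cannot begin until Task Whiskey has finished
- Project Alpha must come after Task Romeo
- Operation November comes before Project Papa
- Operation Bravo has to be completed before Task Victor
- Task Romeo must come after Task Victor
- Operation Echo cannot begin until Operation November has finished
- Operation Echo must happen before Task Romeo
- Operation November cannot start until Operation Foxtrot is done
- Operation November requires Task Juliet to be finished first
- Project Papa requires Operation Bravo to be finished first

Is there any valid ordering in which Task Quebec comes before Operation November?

The constraints give a chain Operation November → Operation Echo → Task Romeo → Task Quebec, which forces Operation November before Task Quebec.
So no valid ordering can have Task Quebec before Operation November.

No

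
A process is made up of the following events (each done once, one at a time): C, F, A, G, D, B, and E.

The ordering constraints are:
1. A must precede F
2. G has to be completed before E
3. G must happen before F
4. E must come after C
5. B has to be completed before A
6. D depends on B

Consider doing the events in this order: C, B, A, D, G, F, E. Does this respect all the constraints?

Going through the constraints one by one, each required predecessor appears earlier in the sequence than its dependent — e.g. C (position 1) is before E (position 7), as required.

Yes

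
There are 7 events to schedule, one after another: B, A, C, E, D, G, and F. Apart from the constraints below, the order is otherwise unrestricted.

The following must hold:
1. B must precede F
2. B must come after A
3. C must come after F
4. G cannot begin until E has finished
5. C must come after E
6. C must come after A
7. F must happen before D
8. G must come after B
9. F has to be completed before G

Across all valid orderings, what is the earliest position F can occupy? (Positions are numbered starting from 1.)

Every event that must precede F has to come before it. Tracing all chains that end at F, those events are: B, A — 2 in total.
So at minimum 2 events come before F, putting F no earlier than position 3. That position is achievable by scheduling exactly those predecessors first.

3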